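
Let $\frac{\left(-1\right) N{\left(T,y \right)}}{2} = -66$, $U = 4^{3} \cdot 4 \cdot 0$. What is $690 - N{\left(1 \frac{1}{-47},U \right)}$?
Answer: $558$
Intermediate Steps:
$U = 0$ ($U = 64 \cdot 4 \cdot 0 = 256 \cdot 0 = 0$)
$N{\left(T,y \right)} = 132$ ($N{\left(T,y \right)} = \left(-2\right) \left(-66\right) = 132$)
$690 - N{\left(1 \frac{1}{-47},U \right)} = 690 - 132 = 558$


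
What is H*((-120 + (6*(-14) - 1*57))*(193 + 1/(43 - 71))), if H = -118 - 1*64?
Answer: 18332379/2 ≈ 9.1662e+6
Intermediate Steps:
H = -182 (H = -118 - 64 = -182)
H*((-120 + (6*(-14) - 1*57))*(193 + 1/(43 - 71))) = -182*(-120 + (6*(-14) - 1*57))*(193 + 1/(43 - 71)) = -182*(-120 + (-84 - 57))*(193 + 1/(-28)) = -182*(-120 - 141)*(193 - 1/28) = -(-47502)*5403/28 = -182*(-1410183/28) = 18332379/2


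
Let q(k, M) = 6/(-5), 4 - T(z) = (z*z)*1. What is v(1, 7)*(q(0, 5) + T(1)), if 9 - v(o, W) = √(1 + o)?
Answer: 81/5 - 9*√2/5 ≈ 13.654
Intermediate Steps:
T(z) = 4 - z² (T(z) = 4 - z*z = 4 - z²)
v(o, W) = 9 - √(1 + o)
q(k, M) = -6/5 (q(k, M) = 6*(-⅕) = -6/5)
v(1, 7)*(q(0, 5) + T(1)) = (9 - √(1 + 1))*(-6/5 + (4 - 1*1²)) = (9 - √2)*(-6/5 + (4 - 1*1)) = (9 - √2)*(-6/5 + (4 - 1)) = (9 - √2)*(-6/5 + 3) = (9 - √2)*(9/5) = 81/5 - 9*√2/5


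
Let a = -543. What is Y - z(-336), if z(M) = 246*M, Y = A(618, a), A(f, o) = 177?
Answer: 82833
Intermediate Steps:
Y = 177
Y - z(-336) = 177 - 246*(-336) = 177 - 1*(-82656) = 177 + 82656 = 82833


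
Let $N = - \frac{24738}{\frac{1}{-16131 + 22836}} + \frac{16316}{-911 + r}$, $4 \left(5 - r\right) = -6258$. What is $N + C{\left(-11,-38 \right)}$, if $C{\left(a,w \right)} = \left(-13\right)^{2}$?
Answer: $- \frac{218448282725}{1317} \approx -1.6587 \cdot 10^{8}$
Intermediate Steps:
$r = \frac{3139}{2}$ ($r = 5 - - \frac{3129}{2} = 5 + \frac{3129}{2} = \frac{3139}{2} \approx 1569.5$)
$C{\left(a,w \right)} = 169$
$N = - \frac{218448505298}{1317}$ ($N = - \frac{24738}{\frac{1}{-16131 + 22836}} + \frac{16316}{-911 + \frac{3139}{2}} = - \frac{24738}{\frac{1}{6705}} + \frac{16316}{\frac{1317}{2}} = - 24738 \frac{1}{\frac{1}{6705}} + 16316 \cdot \frac{2}{1317} = \left(-24738\right) 6705 + \frac{32632}{1317} = -165868290 + \frac{32632}{1317} = - \frac{218448505298}{1317} \approx -1.6587 \cdot 10^{8}$)
$N + C{\left(-11,-38 \right)} = - \frac{218448505298}{1317} + 169 = - \frac{218448282725}{1317}$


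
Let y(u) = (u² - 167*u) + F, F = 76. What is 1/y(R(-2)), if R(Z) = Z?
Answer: 1/414 ≈ 0.0024155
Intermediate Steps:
y(u) = 76 + u² - 167*u (y(u) = (u² - 167*u) + 76 = 76 + u² - 167*u)
1/y(R(-2)) = 1/(76 + (-2)² - 167*(-2)) = 1/(76 + 4 + 334) = 1/414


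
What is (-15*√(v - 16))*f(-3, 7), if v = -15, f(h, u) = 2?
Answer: -30*I*√31 ≈ -167.03*I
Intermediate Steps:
(-15*√(v - 16))*f(-3, 7) = -15*√(-15 - 16)*2 = -15*I*√31*2 = -30*I*√31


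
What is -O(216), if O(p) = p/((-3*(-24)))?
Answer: -3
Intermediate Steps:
O(p) = p/72
-O(216) = -216/72 = -1*3 = -3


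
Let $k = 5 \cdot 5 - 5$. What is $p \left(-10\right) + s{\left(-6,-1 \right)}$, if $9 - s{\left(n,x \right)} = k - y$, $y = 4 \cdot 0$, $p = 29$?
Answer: $-301$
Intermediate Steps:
$y = 0$
$k = 20$ ($k = 25 - 5 = 20$)
$s{\left(n,x \right)} = -11$ ($s{\left(n,x \right)} = 9 - \left(20 - 0\right) = 9 - \left(20 + 0\right) = 9 - 20 = -11$)
$p \left(-10\right) + s{\left(-6,-1 \right)} = 29 \left(-10\right) - 11 = -290 - 11 = -301$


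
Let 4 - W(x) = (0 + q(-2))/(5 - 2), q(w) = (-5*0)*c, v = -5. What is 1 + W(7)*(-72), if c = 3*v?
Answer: -287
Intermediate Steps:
c = -15 (c = 3*(-5) = -15)
q(w) = 0 (q(w) = -5*0*(-15) = 0*(-15) = 0)
W(x) = 4 (W(x) = 4 - (0 + 0)/(5 - 2) = 4 - 0/3 = 4 - 1*0 = 4 + 0 = 4)
1 + W(7)*(-72) = 1 + 4*(-72) = 1 - 288 = -287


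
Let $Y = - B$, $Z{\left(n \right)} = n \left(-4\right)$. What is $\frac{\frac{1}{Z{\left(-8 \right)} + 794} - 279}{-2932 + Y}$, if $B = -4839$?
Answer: $- \frac{230453}{1575182} \approx -0.1463$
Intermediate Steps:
$Z{\left(n \right)} = - 4 n$
$Y = 4839$ ($Y = \left(-1\right) \left(-4839\right) = 4839$)
$\frac{\frac{1}{Z{\left(-8 \right)} + 794} - 279}{-2932 + Y} = \frac{\frac{1}{\left(-4\right) \left(-8\right) + 794} - 279}{-2932 + 4839} = \frac{\frac{1}{32 + 794} - 279}{1907} = \left(\frac{1}{826} - 279\right) \frac{1}{1907} = \left(- \frac{230453}{826}\right) \frac{1}{1907} = - \frac{230453}{1575182}$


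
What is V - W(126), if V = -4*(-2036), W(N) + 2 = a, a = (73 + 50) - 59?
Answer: 8082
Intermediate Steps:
a = 64 (a = 123 - 59 = 64)
W(N) = 62 (W(N) = -2 + 64 = 62)
V = 8144
V - W(126) = 8144 - 1*62 = 8144 - 62 = 8082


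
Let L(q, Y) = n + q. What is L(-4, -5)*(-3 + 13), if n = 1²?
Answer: -30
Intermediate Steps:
n = 1
L(q, Y) = 1 + q
L(-4, -5)*(-3 + 13) = (1 - 4)*(-3 + 13) = -3*10 = -30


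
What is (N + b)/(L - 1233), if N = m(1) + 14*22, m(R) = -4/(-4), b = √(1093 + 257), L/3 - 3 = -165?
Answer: -103/573 - 5*√6/573 ≈ -0.20113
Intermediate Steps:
L = -486 (L = 9 + 3*(-165) = 9 - 495 = -486)
b = 15*√6 (b = √1350 = 15*√6 ≈ 36.742)
m(R) = 1 (m(R) = -4*(-¼) = 1)
N = 309 (N = 1 + 14*22 = 1 + 308 = 309)
(N + b)/(L - 1233) = (309 + 15*√6)/(-486 - 1233) = (309 + 15*√6)/(-1719) = (309 + 15*√6)*(-1/1719) = -103/573 - 5*√6/573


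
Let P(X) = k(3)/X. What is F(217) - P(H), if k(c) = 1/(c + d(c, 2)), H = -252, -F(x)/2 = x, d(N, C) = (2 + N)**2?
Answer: -3062303/7056 ≈ -434.00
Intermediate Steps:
F(x) = -2*x
k(c) = 1/(c + (2 + c)**2)
P(X) = 1/(28*X) (P(X) = 1/((3 + (2 + 3)**2)*X) = 1/((3 + 5**2)*X) = 1/((3 + 25)*X) = 1/(28*X))
F(217) - P(H) = -2*217 - 1/(28*(-252)) = -434 - (-1)/(28*252) = -434 - 1*(-1/7056) = -434 + 1/7056 = -3062303/7056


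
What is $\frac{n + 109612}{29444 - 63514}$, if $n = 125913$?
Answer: $- \frac{47105}{6814} \approx -6.913$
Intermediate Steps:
$\frac{n + 109612}{29444 - 63514} = \frac{125913 + 109612}{29444 - 63514} = \frac{235525}{-34070} = 235525 \left(- \frac{1}{34070}\right) = - \frac{47105}{6814}$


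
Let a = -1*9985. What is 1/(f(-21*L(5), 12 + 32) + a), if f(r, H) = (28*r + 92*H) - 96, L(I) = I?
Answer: -1/8973 ≈ -0.00011145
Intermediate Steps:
f(r, H) = -96 + 28*r + 92*H
a = -9985
1/(f(-21*L(5), 12 + 32) + a) = 1/((-96 + 28*(-21*5) + 92*(12 + 32)) - 9985) = 1/((-96 + 28*(-105) + 92*44) - 9985) = 1/((-96 - 2940 + 4048) - 9985) = 1/(1012 - 9985) = 1/(-8973) = -1/8973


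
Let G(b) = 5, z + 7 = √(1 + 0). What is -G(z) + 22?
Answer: 17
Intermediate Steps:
z = -6 (z = -7 + √(1 + 0) = -7 + √1 = -7 + 1 = -6)
-G(z) + 22 = -1*5 + 22 = -5 + 22 = 17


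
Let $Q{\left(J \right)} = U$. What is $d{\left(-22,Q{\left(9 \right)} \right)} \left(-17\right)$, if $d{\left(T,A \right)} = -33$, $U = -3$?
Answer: $561$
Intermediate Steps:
$Q{\left(J \right)} = -3$
$d{\left(-22,Q{\left(9 \right)} \right)} \left(-17\right) = \left(-33\right) \left(-17\right) = 561$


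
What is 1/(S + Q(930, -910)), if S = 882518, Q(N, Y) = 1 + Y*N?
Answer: 1/36219 ≈ 2.7610e-5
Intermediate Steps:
Q(N, Y) = 1 + N*Y
1/(S + Q(930, -910)) = 1/(882518 + (1 + 930*(-910))) = 1/(882518 + (1 - 846300)) = 1/(882518 - 846299) = 1/36219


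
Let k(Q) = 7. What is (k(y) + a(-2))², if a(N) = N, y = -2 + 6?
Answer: 25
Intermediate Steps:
y = 4
(k(y) + a(-2))² = (7 - 2)² = 5² = 25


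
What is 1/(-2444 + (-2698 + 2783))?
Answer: -1/2359 ≈ -0.00042391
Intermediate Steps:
1/(-2444 + (-2698 + 2783)) = 1/(-2444 + 85) = 1/(-2359) = -1/2359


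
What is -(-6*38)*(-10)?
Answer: -2280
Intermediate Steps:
-(-6*38)*(-10) = -(-228)*(-10) = -1*2280 = -2280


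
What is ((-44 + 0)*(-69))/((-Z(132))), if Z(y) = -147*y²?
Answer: 23/19404 ≈ 0.0011853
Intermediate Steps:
((-44 + 0)*(-69))/((-Z(132))) = ((-44 + 0)*(-69))/((-(-147)*132²)) = (-44*(-69))/((-(-147)*17424)) = 3036/((-1*(-2561328))) = 3036/2561328 = 3036*(1/2561328) = 23/19404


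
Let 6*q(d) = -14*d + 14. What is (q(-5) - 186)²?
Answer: 29584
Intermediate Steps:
q(d) = 7/3 - 7*d/3 (q(d) = (-14*d + 14)/6 = (14 - 14*d)/6 = 7/3 - 7*d/3)
(q(-5) - 186)² = ((7/3 - 7/3*(-5)) - 186)² = ((7/3 + 35/3) - 186)² = (14 - 186)² = (-172)² = 29584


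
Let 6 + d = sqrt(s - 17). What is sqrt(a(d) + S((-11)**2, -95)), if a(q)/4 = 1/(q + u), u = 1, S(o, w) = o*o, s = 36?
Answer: sqrt(73201 - 14641*sqrt(19))/sqrt(5 - sqrt(19)) ≈ 120.97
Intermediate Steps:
d = -6 + sqrt(19) (d = -6 + sqrt(36 - 17) = -6 + sqrt(19) ≈ -1.6411)
S(o, w) = o**2
a(q) = 4/(1 + q) (a(q) = 4/(q + 1) = 4/(1 + q))
sqrt(a(d) + S((-11)**2, -95)) = sqrt(4/(1 + (-6 + sqrt(19))) + ((-11)**2)**2) = sqrt(4/(-5 + sqrt(19)) + 121**2) = sqrt(4/(-5 + sqrt(19)) + 14641) = sqrt(14641 + 4/(-5 + sqrt(19)))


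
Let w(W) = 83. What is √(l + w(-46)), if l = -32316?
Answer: I*√32233 ≈ 179.54*I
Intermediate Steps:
√(l + w(-46)) = √(-32316 + 83) = √(-32233) = I*√32233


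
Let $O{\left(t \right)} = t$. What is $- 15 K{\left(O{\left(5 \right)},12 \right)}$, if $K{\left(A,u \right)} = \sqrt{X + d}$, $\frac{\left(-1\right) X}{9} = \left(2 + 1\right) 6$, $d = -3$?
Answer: $- 15 i \sqrt{165} \approx - 192.68 i$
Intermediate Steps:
$X = -162$ ($X = - 9 \left(2 + 1\right) 6 = - 9 \cdot 3 \cdot 6 = \left(-9\right) 18 = -162$)
$K{\left(A,u \right)} = i \sqrt{165}$ ($K{\left(A,u \right)} = \sqrt{-162 - 3} = \sqrt{-165} = i \sqrt{165}$)
$- 15 K{\left(O{\left(5 \right)},12 \right)} = - 15 i \sqrt{165}$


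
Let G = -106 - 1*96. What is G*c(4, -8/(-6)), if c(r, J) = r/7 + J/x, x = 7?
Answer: -3232/21 ≈ -153.90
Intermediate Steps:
c(r, J) = J/7 + r/7 (c(r, J) = r/7 + J/7 = J/7 + r/7)
G = -202 (G = -106 - 96 = -202)
G*c(4, -8/(-6)) = -202*((-8/(-6))/7 + (⅐)*4) = -202*((-8*(-⅙))/7 + 4/7) = -202*((⅐)*(4/3) + 4/7) = -202*(4/21 + 4/7) = -202*16/21 = -3232/21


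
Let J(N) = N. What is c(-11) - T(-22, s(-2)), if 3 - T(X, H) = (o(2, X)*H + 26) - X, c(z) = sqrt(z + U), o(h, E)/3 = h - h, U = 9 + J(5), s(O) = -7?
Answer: 45 + sqrt(3) ≈ 46.732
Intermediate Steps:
U = 14 (U = 9 + 5 = 14)
o(h, E) = 0 (o(h, E) = 3*(h - h) = 3*0 = 0)
c(z) = sqrt(14 + z) (c(z) = sqrt(z + 14) = sqrt(14 + z))
T(X, H) = -23 + X (T(X, H) = 3 - ((0*H + 26) - X) = 3 - ((0 + 26) - X) = 3 - (26 - X) = 3 + (-26 + X) = -23 + X)
c(-11) - T(-22, s(-2)) = sqrt(14 - 11) - (-23 - 22) = sqrt(3) - 1*(-45) = sqrt(3) + 45 = 45 + sqrt(3)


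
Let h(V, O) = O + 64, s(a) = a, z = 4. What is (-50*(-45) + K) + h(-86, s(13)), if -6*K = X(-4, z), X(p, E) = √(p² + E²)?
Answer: 2327 - 2*√2/3 ≈ 2326.1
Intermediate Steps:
X(p, E) = √(E² + p²)
K = -2*√2/3 (K = -√(4² + (-4)²)/6 = -√(16 + 16)/6 = -2*√2/3 ≈ -0.94281)
h(V, O) = 64 + O
(-50*(-45) + K) + h(-86, s(13)) = (-50*(-45) - 2*√2/3) + (64 + 13) = (2250 - 2*√2/3) + 77 = 2327 - 2*√2/3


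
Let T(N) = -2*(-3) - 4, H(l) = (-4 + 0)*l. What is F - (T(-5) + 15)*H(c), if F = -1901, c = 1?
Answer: -1833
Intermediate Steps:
H(l) = -4*l
T(N) = 2 (T(N) = 6 - 4 = 2)
F - (T(-5) + 15)*H(c) = -1901 - (2 + 15)*(-4*1) = -1901 - 17*(-4) = -1901 - 1*(-68) = -1901 + 68 = -1833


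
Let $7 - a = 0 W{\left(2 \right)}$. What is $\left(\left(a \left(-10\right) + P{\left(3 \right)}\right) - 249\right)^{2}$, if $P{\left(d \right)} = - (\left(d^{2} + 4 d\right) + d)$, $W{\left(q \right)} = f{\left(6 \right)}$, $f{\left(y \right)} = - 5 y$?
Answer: $117649$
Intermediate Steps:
$W{\left(q \right)} = -30$ ($W{\left(q \right)} = \left(-5\right) 6 = -30$)
$P{\left(d \right)} = - d^{2} - 5 d$ ($P{\left(d \right)} = - (d^{2} + 5 d) = - d^{2} - 5 d$)
$a = 7$ ($a = 7 - 0 \left(-30\right) = 7 - 0 = 7 + 0 = 7$)
$\left(\left(a \left(-10\right) + P{\left(3 \right)}\right) - 249\right)^{2} = \left(\left(7 \left(-10\right) - 3 \left(5 + 3\right)\right) - 249\right)^{2} = \left(\left(-70 - 3 \cdot 8\right) - 249\right)^{2} = \left(\left(-70 - 24\right) - 249\right)^{2} = \left(-94 - 249\right)^{2} = \left(-343\right)^{2} = 117649$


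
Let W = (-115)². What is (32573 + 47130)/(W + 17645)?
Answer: 79703/30870 ≈ 2.5819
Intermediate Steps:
W = 13225
(32573 + 47130)/(W + 17645) = (32573 + 47130)/(13225 + 17645) = 79703/30870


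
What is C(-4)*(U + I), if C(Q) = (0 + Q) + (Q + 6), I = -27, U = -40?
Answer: 134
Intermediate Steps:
C(Q) = 6 + 2*Q (C(Q) = Q + (6 + Q) = 6 + 2*Q)
C(-4)*(U + I) = (6 + 2*(-4))*(-40 - 27) = (6 - 8)*(-67) = -2*(-67) = 134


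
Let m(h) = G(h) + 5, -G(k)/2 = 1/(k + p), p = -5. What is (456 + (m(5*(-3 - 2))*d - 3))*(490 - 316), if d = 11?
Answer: 442598/5 ≈ 88520.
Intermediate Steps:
G(k) = -2/(-5 + k) (G(k) = -2/(k - 5) = -2/(-5 + k))
m(h) = 5 - 2/(-5 + h) (m(h) = -2/(-5 + h) + 5 = 5 - 2/(-5 + h))
(456 + (m(5*(-3 - 2))*d - 3))*(490 - 316) = (456 + (((-27 + 5*(5*(-3 - 2)))/(-5 + 5*(-3 - 2)))*11 - 3))*(490 - 316) = (456 + (((-27 + 5*(5*(-5)))/(-5 + 5*(-5)))*11 - 3))*174 = (456 + (((-27 + 5*(-25))/(-5 - 25))*11 - 3))*174 = (456 + (((-27 - 125)/(-30))*11 - 3))*174 = (456 + (-1/30*(-152)*11 - 3))*174 = (456 + ((76/15)*11 - 3))*174 = (456 + (836/15 - 3))*174 = (456 + 791/15)*174 = (7631/15)*174 = 442598/5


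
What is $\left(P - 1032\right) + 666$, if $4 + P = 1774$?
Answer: $1404$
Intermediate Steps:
$P = 1770$ ($P = -4 + 1774 = 1770$)
$\left(P - 1032\right) + 666 = \left(1770 - 1032\right) + 666 = 738 + 666 = 1404$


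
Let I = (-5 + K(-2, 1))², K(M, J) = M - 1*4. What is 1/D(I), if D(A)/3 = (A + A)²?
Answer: 1/175692 ≈ 5.6918e-6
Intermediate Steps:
K(M, J) = -4 + M (K(M, J) = M - 4 = -4 + M)
I = 121 (I = (-5 + (-4 - 2))² = (-5 - 6)² = (-11)² = 121)
D(A) = 12*A² (D(A) = 3*(A + A)² = 3*(2*A)² = 3*(4*A²) = 12*A²)
1/D(I) = 1/(12*121²) = 1/(12*14641) = 1/175692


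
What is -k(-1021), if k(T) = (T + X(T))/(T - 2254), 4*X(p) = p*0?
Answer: -1021/3275 ≈ -0.31176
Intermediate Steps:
X(p) = 0 (X(p) = (p*0)/4 = (¼)*0 = 0)
k(T) = T/(-2254 + T) (k(T) = (T + 0)/(T - 2254) = T/(-2254 + T))
-k(-1021) = -(-1021)/(-2254 - 1021) = -(-1021)/(-3275) = -(-1021)*(-1)/3275 = -1*1021/3275 = -1021/3275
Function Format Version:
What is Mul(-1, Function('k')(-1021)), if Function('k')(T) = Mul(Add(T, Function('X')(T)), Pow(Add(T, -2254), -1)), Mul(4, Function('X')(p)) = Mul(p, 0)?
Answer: Rational(-1021, 3275) ≈ -0.31176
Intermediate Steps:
Function('X')(p) = 0 (Function('X')(p) = Mul(Rational(1, 4), Mul(p, 0)) = Mul(Rational(1, 4), 0) = 0)
Function('k')(T) = Mul(T, Pow(Add(-2254, T), -1)) (Function('k')(T) = Mul(Add(T, 0), Pow(Add(T, -2254), -1)) = Mul(T, Pow(Add(-2254, T), -1)))
Mul(-1, Function('k')(-1021)) = Mul(-1, Mul(-1021, Pow(Add(-2254, -1021), -1))) = Mul(-1, Mul(-1021, Pow(-3275, -1))) = Mul(-1, Mul(-1021, Rational(-1, 3275))) = Mul(-1, Rational(1021, 3275)) = Rational(-1021, 3275)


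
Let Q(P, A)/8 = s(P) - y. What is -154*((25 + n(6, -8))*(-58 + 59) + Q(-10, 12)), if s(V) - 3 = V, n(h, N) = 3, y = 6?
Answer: 11704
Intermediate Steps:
s(V) = 3 + V
Q(P, A) = -24 + 8*P (Q(P, A) = 8*((3 + P) - 1*6) = 8*((3 + P) - 6) = 8*(-3 + P) = -24 + 8*P)
-154*((25 + n(6, -8))*(-58 + 59) + Q(-10, 12)) = -154*((25 + 3)*(-58 + 59) + (-24 + 8*(-10))) = -154*(28*1 + (-24 - 80)) = -154*(28 - 104) = -154*(-76) = 11704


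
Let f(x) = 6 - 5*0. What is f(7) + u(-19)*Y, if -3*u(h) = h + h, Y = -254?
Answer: -9634/3 ≈ -3211.3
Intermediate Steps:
f(x) = 6 (f(x) = 6 + 0 = 6)
u(h) = -2*h/3 (u(h) = -(h + h)/3 = -2*h/3)
f(7) + u(-19)*Y = 6 - ⅔*(-19)*(-254) = 6 + (38/3)*(-254) = 6 - 9652/3 = -9634/3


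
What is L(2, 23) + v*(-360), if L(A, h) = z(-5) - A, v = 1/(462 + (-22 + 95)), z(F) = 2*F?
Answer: -1356/107 ≈ -12.673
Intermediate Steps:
v = 1/535 (v = 1/(462 + 73) = 1/535 ≈ 0.0018692)
L(A, h) = -10 - A (L(A, h) = 2*(-5) - A = -10 - A)
L(2, 23) + v*(-360) = (-10 - 1*2) + (1/535)*(-360) = (-10 - 2) - 72/107 = -12 - 72/107 = -1356/107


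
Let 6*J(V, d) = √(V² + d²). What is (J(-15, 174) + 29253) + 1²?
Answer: 29254 + √3389/2 ≈ 29283.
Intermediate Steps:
J(V, d) = √(V² + d²)/6
(J(-15, 174) + 29253) + 1² = (√((-15)² + 174²)/6 + 29253) + 1² = (√(225 + 30276)/6 + 29253) + 1 = (√30501/6 + 29253) + 1 = ((3*√3389)/6 + 29253) + 1 = (√3389/2 + 29253) + 1 = (29253 + √3389/2) + 1 = 29254 + √3389/2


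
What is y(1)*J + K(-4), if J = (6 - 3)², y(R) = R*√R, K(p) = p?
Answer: 5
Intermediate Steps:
y(R) = R^(3/2)
J = 9 (J = 3² = 9)
y(1)*J + K(-4) = 1^(3/2)*9 - 4 = 1*9 - 4 = 9 - 4 = 5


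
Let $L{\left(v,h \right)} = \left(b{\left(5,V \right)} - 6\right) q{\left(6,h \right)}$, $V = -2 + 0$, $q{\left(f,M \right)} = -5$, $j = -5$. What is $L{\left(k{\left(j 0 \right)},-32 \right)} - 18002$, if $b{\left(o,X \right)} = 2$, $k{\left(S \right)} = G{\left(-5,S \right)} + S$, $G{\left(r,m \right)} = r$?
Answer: $-17982$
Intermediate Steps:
$V = -2$
$k{\left(S \right)} = -5 + S$
$L{\left(v,h \right)} = 20$ ($L{\left(v,h \right)} = \left(2 - 6\right) \left(-5\right) = \left(-4\right) \left(-5\right) = 20$)
$L{\left(k{\left(j 0 \right)},-32 \right)} - 18002 = 20 - 18002 = -17982$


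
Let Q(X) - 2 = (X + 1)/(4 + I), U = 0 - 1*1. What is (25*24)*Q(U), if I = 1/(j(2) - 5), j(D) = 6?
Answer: 1200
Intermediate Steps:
U = -1 (U = 0 - 1 = -1)
I = 1 (I = 1/(6 - 5) = 1/1 = 1)
Q(X) = 11/5 + X/5 (Q(X) = 2 + (X + 1)/(4 + 1) = 2 + (1 + X)/5 = 2 + (1 + X)*(⅕) = 2 + (⅕ + X/5) = 11/5 + X/5)
(25*24)*Q(U) = (25*24)*(11/5 + (⅕)*(-1)) = 600*(11/5 - ⅕) = 600*2 = 1200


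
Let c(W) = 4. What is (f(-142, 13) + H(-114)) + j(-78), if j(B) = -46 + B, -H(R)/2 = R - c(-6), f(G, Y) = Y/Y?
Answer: 113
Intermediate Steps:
f(G, Y) = 1
H(R) = 8 - 2*R (H(R) = -2*(R - 1*4) = -2*(R - 4) = -2*(-4 + R) = 8 - 2*R)
(f(-142, 13) + H(-114)) + j(-78) = (1 + (8 - 2*(-114))) + (-46 - 78) = (1 + (8 + 228)) - 124 = (1 + 236) - 124 = 237 - 124 = 113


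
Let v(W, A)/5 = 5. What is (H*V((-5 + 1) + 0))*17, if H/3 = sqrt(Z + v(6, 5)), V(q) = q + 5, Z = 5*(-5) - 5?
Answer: 51*I*sqrt(5) ≈ 114.04*I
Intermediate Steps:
v(W, A) = 25 (v(W, A) = 5*5 = 25)
Z = -30 (Z = -25 - 5 = -30)
V(q) = 5 + q
H = 3*I*sqrt(5) (H = 3*sqrt(-30 + 25) = 3*sqrt(-5) = 3*(I*sqrt(5)) = 3*I*sqrt(5) ≈ 6.7082*I)
(H*V((-5 + 1) + 0))*17 = ((3*I*sqrt(5))*(5 + ((-5 + 1) + 0)))*17 = ((3*I*sqrt(5))*(5 + (-4 + 0)))*17 = ((3*I*sqrt(5))*(5 - 4))*17 = ((3*I*sqrt(5))*1)*17 = (3*I*sqrt(5))*17 = 51*I*sqrt(5)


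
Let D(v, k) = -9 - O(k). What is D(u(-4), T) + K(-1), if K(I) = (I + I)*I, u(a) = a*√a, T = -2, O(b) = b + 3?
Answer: -8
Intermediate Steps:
O(b) = 3 + b
u(a) = a^(3/2)
K(I) = 2*I² (K(I) = (2*I)*I = 2*I²)
D(v, k) = -12 - k (D(v, k) = -9 - (3 + k) = -9 + (-3 - k) = -12 - k)
D(u(-4), T) + K(-1) = (-12 - 1*(-2)) + 2*(-1)² = (-12 + 2) + 2*1 = -10 + 2 = -8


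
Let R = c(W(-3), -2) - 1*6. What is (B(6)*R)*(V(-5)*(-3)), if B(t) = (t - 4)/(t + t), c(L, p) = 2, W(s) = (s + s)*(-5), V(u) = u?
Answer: -10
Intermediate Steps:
W(s) = -10*s (W(s) = (2*s)*(-5) = -10*s)
B(t) = (-4 + t)/(2*t) (B(t) = (-4 + t)/((2*t)) = (-4 + t)*(1/(2*t)) = (-4 + t)/(2*t))
R = -4 (R = 2 - 1*6 = 2 - 6 = -4)
(B(6)*R)*(V(-5)*(-3)) = (((½)*(-4 + 6)/6)*(-4))*(-5*(-3)) = (((½)*(⅙)*2)*(-4))*15 = ((⅙)*(-4))*15 = -⅔*15 = -10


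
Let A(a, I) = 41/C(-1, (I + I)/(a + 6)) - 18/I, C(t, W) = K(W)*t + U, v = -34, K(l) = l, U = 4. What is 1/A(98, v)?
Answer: 2057/19211 ≈ 0.10707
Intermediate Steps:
C(t, W) = 4 + W*t (C(t, W) = W*t + 4 = 4 + W*t)
A(a, I) = -18/I + 41/(4 - 2*I/(6 + a)) (A(a, I) = 41/(4 + ((I + I)/(a + 6))*(-1)) - 18/I = 41/(4 + ((2*I)/(6 + a))*(-1)) - 18/I = 41/(4 + (2*I/(6 + a))*(-1)) - 18/I = 41/(4 - 2*I/(6 + a)) - 18/I = -18/I + 41/(4 - 2*I/(6 + a)))
1/A(98, v) = 1/((½)*(-432 - 72*98 + 282*(-34) + 41*(-34)*98)/(-34*(12 - 1*(-34) + 2*98))) = 1/((½)*(-1/34)*(-432 - 7056 - 9588 - 136612)/(12 + 34 + 196)) = 1/((½)*(-1/34)*(-153688)/242) = 1/((½)*(-1/34)*(1/242)*(-153688)) = 1/(19211/2057) = 2057/19211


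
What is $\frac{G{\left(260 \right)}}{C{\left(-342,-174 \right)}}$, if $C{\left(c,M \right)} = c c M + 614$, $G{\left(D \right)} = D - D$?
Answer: $0$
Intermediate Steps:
$G{\left(D \right)} = 0$
$C{\left(c,M \right)} = 614 + M c^{2}$ ($C{\left(c,M \right)} = c^{2} M + 614 = M c^{2} + 614 = 614 + M c^{2}$)
$\frac{G{\left(260 \right)}}{C{\left(-342,-174 \right)}} = \frac{0}{614 - 174 \left(-342\right)^{2}} = \frac{0}{614 - 20351736} = \frac{0}{-20351122} = 0 \left(- \frac{1}{20351122}\right) = 0$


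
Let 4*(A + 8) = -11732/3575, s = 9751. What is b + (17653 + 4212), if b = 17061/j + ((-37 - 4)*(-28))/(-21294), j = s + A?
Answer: 1158362754113311/52973832132 ≈ 21867.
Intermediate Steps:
A = -31533/3575 (A = -8 + (-11732/3575)/4 = -8 + (-11732*1/3575)/4 = -8 + (1/4)*(-11732/3575) = -8 - 2933/3575 = -31533/3575 ≈ -8.8204)
j = 34828292/3575 (j = 9751 - 31533/3575 = 34828292/3575 ≈ 9742.2)
b = 89914547131/52973832132 (b = 17061/(34828292/3575) + ((-37 - 4)*(-28))/(-21294) = 17061*(3575/34828292) - 41*(-28)*(-1/21294) = 60993075/34828292 + 1148*(-1/21294) = 60993075/34828292 - 82/1521 = 89914547131/52973832132 ≈ 1.6973)
b + (17653 + 4212) = 89914547131/52973832132 + (17653 + 4212) = 89914547131/52973832132 + 21865 = 1158362754113311/52973832132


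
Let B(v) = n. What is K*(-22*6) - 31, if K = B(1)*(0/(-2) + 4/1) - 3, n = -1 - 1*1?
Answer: 1421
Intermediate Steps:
n = -2 (n = -1 - 1 = -2)
B(v) = -2
K = -11 (K = -2*(0/(-2) + 4/1) - 3 = -2*(0*(-1/2) + 4*1) - 3 = -2*(0 + 4) - 3 = -2*4 - 3 = -8 - 3 = -11)
K*(-22*6) - 31 = -(-242)*6 - 31 = -11*(-132) - 31 = 1452 - 31 = 1421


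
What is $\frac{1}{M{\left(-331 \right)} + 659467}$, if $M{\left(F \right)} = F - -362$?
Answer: $\frac{1}{659498} \approx 1.5163 \cdot 10^{-6}$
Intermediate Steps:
$M{\left(F \right)} = 362 + F$ ($M{\left(F \right)} = F + 362 = 362 + F$)
$\frac{1}{M{\left(-331 \right)} + 659467} = \frac{1}{\left(362 - 331\right) + 659467} = \frac{1}{31 + 659467} = \frac{1}{659498}$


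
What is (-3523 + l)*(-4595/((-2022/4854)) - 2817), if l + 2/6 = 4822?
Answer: 10784229296/1011 ≈ 1.0667e+7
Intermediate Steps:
l = 14465/3 (l = -1/3 + 4822 = 14465/3 ≈ 4821.7)
(-3523 + l)*(-4595/((-2022/4854)) - 2817) = (-3523 + 14465/3)*(-4595/((-2022/4854)) - 2817) = 3896*(-4595/((-2022*1/4854)) - 2817)/3 = 3896*(-4595/(-337/809) - 2817)/3 = 3896*(-4595*(-809/337) - 2817)/3 = 3896*(3717355/337 - 2817)/3 = (3896/3)*(2768026/337) = 10784229296/1011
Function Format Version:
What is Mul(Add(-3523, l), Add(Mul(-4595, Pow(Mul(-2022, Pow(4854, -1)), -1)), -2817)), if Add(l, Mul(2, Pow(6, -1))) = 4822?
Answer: Rational(10784229296, 1011) ≈ 1.0667e+7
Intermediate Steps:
l = Rational(14465, 3) (l = Add(Rational(-1, 3), 4822) = Rational(14465, 3) ≈ 4821.7)
Mul(Add(-3523, l), Add(Mul(-4595, Pow(Mul(-2022, Pow(4854, -1)), -1)), -2817)) = Mul(Add(-3523, Rational(14465, 3)), Add(Mul(-4595, Pow(Mul(-2022, Pow(4854, -1)), -1)), -2817)) = Mul(Rational(3896, 3), Add(Mul(-4595, Pow(Mul(-2022, Rational(1, 4854)), -1)), -2817)) = Mul(Rational(3896, 3), Add(Mul(-4595, Pow(Rational(-337, 809), -1)), -2817)) = Mul(Rational(3896, 3), Add(Mul(-4595, Rational(-809, 337)), -2817)) = Mul(Rational(3896, 3), Add(Rational(3717355, 337), -2817)) = Mul(Rational(3896, 3), Rational(2768026, 337)) = Rational(10784229296, 1011)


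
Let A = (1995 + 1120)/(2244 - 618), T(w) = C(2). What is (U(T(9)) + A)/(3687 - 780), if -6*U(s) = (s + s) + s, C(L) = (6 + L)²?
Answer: -48917/4726782 ≈ -0.010349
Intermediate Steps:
T(w) = 64 (T(w) = (6 + 2)² = 8² = 64)
A = 3115/1626 ≈ 1.9157
U(s) = -s/2 (U(s) = -((s + s) + s)/6 = -(2*s + s)/6 = -s/2)
(U(T(9)) + A)/(3687 - 780) = (-½*64 + 3115/1626)/(3687 - 780) = (-32 + 3115/1626)/2907 = -48917/1626*1/2907 = -48917/4726782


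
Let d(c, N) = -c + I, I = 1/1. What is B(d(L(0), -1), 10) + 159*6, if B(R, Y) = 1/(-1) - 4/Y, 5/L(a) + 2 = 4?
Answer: 4763/5 ≈ 952.60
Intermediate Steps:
I = 1
L(a) = 5/2 (L(a) = 5/(-2 + 4) = 5/2)
d(c, N) = 1 - c (d(c, N) = -c + 1 = 1 - c)
B(R, Y) = -1 - 4/Y (B(R, Y) = 1*(-1) - 4/Y = -1 - 4/Y)
B(d(L(0), -1), 10) + 159*6 = (-4 - 1*10)/10 + 159*6 = (-4 - 10)/10 + 954 = (⅒)*(-14) + 954 = -7/5 + 954 = 4763/5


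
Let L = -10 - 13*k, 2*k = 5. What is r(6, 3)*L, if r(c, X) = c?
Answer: -255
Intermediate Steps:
k = 5/2 (k = (½)*5 = 5/2 ≈ 2.5000)
L = -85/2 (L = -10 - 13*5/2 = -10 - 65/2 = -85/2 ≈ -42.500)
r(6, 3)*L = 6*(-85/2) = -255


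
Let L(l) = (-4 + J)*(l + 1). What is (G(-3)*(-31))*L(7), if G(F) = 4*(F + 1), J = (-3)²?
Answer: 9920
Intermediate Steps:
J = 9
G(F) = 4 + 4*F (G(F) = 4*(1 + F) = 4 + 4*F)
L(l) = 5 + 5*l (L(l) = (-4 + 9)*(l + 1) = 5*(1 + l) = 5 + 5*l)
(G(-3)*(-31))*L(7) = ((4 + 4*(-3))*(-31))*(5 + 5*7) = ((4 - 12)*(-31))*(5 + 35) = -8*(-31)*40 = 248*40 = 9920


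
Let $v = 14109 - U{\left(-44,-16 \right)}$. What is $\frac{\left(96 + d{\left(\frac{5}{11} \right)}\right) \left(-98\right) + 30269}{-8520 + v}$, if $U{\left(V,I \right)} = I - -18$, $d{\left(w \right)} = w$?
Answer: $\frac{228981}{61457} \approx 3.7259$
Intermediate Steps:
$U{\left(V,I \right)} = 18 + I$ ($U{\left(V,I \right)} = I + 18 = 18 + I$)
$v = 14107$ ($v = 14109 - \left(18 - 16\right) = 14109 - 2 = 14107$)
$\frac{\left(96 + d{\left(\frac{5}{11} \right)}\right) \left(-98\right) + 30269}{-8520 + v} = \frac{\left(96 + \frac{5}{11}\right) \left(-98\right) + 30269}{-8520 + 14107} = \frac{\left(96 + 5 \cdot \frac{1}{11}\right) \left(-98\right) + 30269}{5587} = \left(\left(96 + \frac{5}{11}\right) \left(-98\right) + 30269\right) \frac{1}{5587} = \left(\frac{1061}{11} \left(-98\right) + 30269\right) \frac{1}{5587} = \left(- \frac{103978}{11} + 30269\right) \frac{1}{5587} = \frac{228981}{11} \cdot \frac{1}{5587} = \frac{228981}{61457}$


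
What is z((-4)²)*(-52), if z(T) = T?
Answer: -832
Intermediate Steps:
z((-4)²)*(-52) = (-4)²*(-52) = 16*(-52) = -832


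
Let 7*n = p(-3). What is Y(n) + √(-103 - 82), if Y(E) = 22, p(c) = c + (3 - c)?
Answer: 22 + I*√185 ≈ 22.0 + 13.601*I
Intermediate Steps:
p(c) = 3
n = 3/7 (n = (⅐)*3 = 3/7 ≈ 0.42857)
Y(n) + √(-103 - 82) = 22 + √(-103 - 82) = 22 + √(-185) = 22 + I*√185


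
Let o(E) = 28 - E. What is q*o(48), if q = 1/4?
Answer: -5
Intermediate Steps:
q = ¼ ≈ 0.25000
q*o(48) = (28 - 1*48)/4 = (28 - 48)/4 = (¼)*(-20) = -5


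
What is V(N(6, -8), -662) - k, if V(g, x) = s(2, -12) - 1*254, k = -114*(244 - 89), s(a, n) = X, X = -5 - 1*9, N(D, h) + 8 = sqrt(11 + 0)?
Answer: 17402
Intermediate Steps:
N(D, h) = -8 + sqrt(11) (N(D, h) = -8 + sqrt(11 + 0) = -8 + sqrt(11))
X = -14 (X = -5 - 9 = -14)
s(a, n) = -14
k = -17670 (k = -114*155 = -17670)
V(g, x) = -268 (V(g, x) = -14 - 1*254 = -14 - 254 = -268)
V(N(6, -8), -662) - k = -268 - 1*(-17670) = -268 + 17670 = 17402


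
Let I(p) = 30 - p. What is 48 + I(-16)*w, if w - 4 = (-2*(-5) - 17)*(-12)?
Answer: 4096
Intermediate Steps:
w = 88 (w = 4 + (-2*(-5) - 17)*(-12) = 4 + (10 - 17)*(-12) = 4 - 7*(-12) = 4 + 84 = 88)
48 + I(-16)*w = 48 + (30 - 1*(-16))*88 = 48 + (30 + 16)*88 = 48 + 46*88 = 48 + 4048 = 4096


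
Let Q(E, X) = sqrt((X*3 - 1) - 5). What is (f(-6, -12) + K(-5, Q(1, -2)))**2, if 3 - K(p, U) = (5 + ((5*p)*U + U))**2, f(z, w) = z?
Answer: 46698256 + 6608640*I*sqrt(3) ≈ 4.6698e+7 + 1.1446e+7*I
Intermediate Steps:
Q(E, X) = sqrt(-6 + 3*X) (Q(E, X) = sqrt((3*X - 1) - 5) = sqrt((-1 + 3*X) - 5) = sqrt(-6 + 3*X))
K(p, U) = 3 - (5 + U + 5*U*p)**2 (K(p, U) = 3 - (5 + ((5*p)*U + U))**2 = 3 - (5 + (5*U*p + U))**2 = 3 - (5 + (U + 5*U*p))**2 = 3 - (5 + U + 5*U*p)**2)
(f(-6, -12) + K(-5, Q(1, -2)))**2 = (-6 + (3 - (5 + sqrt(-6 + 3*(-2)) + 5*sqrt(-6 + 3*(-2))*(-5))**2))**2 = (-6 + (3 - (5 + sqrt(-6 - 6) + 5*sqrt(-6 - 6)*(-5))**2))**2 = (-6 + (3 - (5 + sqrt(-12) + 5*sqrt(-12)*(-5))**2))**2 = (-6 + (3 - (5 + 2*I*sqrt(3) + 5*(2*I*sqrt(3))*(-5))**2))**2 = (-6 + (3 - (5 + 2*I*sqrt(3) - 50*I*sqrt(3))**2))**2 = (-6 + (3 - (5 - 48*I*sqrt(3))**2))**2 = (-3 - (5 - 48*I*sqrt(3))**2)**2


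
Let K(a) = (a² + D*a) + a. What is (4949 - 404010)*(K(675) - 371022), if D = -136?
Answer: 2602675842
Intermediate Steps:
K(a) = a² - 135*a (K(a) = (a² - 136*a) + a = a² - 135*a)
(4949 - 404010)*(K(675) - 371022) = (4949 - 404010)*(675*(-135 + 675) - 371022) = -399061*(675*540 - 371022) = -399061*(364500 - 371022) = -399061*(-6522) = 2602675842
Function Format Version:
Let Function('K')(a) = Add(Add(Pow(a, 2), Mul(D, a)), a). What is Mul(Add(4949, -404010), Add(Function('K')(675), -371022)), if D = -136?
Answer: 2602675842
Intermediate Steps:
Function('K')(a) = Add(Pow(a, 2), Mul(-135, a)) (Function('K')(a) = Add(Add(Pow(a, 2), Mul(-136, a)), a) = Add(Pow(a, 2), Mul(-135, a)))
Mul(Add(4949, -404010), Add(Function('K')(675), -371022)) = Mul(Add(4949, -404010), Add(Mul(675, Add(-135, 675)), -371022)) = Mul(-399061, Add(Mul(675, 540), -371022)) = Mul(-399061, Add(364500, -371022)) = Mul(-399061, -6522) = 2602675842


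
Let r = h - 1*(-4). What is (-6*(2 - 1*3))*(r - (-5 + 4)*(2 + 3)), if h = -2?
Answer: 42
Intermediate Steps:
r = 2 (r = -2 - 1*(-4) = -2 + 4 = 2)
(-6*(2 - 1*3))*(r - (-5 + 4)*(2 + 3)) = (-6*(2 - 1*3))*(2 - (-5 + 4)*(2 + 3)) = (-6*(2 - 3))*(2 - (-1)*5) = (-6*(-1))*(2 - 1*(-5)) = 6*(2 + 5) = 6*7 = 42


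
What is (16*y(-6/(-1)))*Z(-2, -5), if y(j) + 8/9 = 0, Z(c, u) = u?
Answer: 640/9 ≈ 71.111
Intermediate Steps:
y(j) = -8/9 (y(j) = -8/9 + 0 = -8/9)
(16*y(-6/(-1)))*Z(-2, -5) = (16*(-8/9))*(-5) = -128/9*(-5) = 640/9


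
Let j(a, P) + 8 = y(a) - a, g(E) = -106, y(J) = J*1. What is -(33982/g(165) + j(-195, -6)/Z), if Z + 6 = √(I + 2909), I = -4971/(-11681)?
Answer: 142580966027/444729413 + 100*√158791514/8391121 ≈ 320.75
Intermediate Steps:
y(J) = J
I = 4971/11681 (I = -4971*(-1/11681) = 4971/11681 ≈ 0.42556)
j(a, P) = -8 (j(a, P) = -8 + (a - a) = -8 + 0 = -8)
Z = -6 + 50*√158791514/11681 (Z = -6 + √(4971/11681 + 2909) = -6 + √(33985000/11681) = -6 + 50*√158791514/11681 ≈ 47.939)
-(33982/g(165) + j(-195, -6)/Z) = -(33982/(-106) - 8/(-6 + 50*√158791514/11681)) = -(33982*(-1/106) - 8/(-6 + 50*√158791514/11681)) = -(-16991/53 - 8/(-6 + 50*√158791514/11681)) = 16991/53 + 8/(-6 + 50*√158791514/11681)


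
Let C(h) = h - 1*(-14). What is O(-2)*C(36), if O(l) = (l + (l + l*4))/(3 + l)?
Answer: -600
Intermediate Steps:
C(h) = 14 + h (C(h) = h + 14 = 14 + h)
O(l) = 6*l/(3 + l) (O(l) = (l + (l + 4*l))/(3 + l) = (l + 5*l)/(3 + l) = (6*l)/(3 + l) = 6*l/(3 + l))
O(-2)*C(36) = (6*(-2)/(3 - 2))*(14 + 36) = (6*(-2)/1)*50 = (6*(-2)*1)*50 = -12*50 = -600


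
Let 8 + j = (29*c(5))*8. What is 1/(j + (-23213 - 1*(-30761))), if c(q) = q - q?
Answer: 1/7540 ≈ 0.00013263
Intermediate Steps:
c(q) = 0
j = -8 (j = -8 + (29*0)*8 = -8 + 0*8 = -8 + 0 = -8)
1/(j + (-23213 - 1*(-30761))) = 1/(-8 + (-23213 - 1*(-30761))) = 1/(-8 + (-23213 + 30761)) = 1/(-8 + 7548) = 1/7540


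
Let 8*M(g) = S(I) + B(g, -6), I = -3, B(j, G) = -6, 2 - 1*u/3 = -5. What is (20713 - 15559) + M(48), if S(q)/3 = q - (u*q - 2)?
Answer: 10353/2 ≈ 5176.5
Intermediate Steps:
u = 21 (u = 6 - 3*(-5) = 6 + 15 = 21)
S(q) = 6 - 60*q (S(q) = 3*(q - (21*q - 2)) = 3*(q - (-2 + 21*q)) = 3*(q + (2 - 21*q)) = 3*(2 - 20*q) = 6 - 60*q)
M(g) = 45/2 (M(g) = ((6 - 60*(-3)) - 6)/8 = ((6 + 180) - 6)/8 = (186 - 6)/8 = (⅛)*180 = 45/2)
(20713 - 15559) + M(48) = (20713 - 15559) + 45/2 = 5154 + 45/2 = 10353/2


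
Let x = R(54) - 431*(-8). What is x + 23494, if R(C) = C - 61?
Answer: 26935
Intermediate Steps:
R(C) = -61 + C
x = 3441 (x = (-61 + 54) - 431*(-8) = -7 + 3448 = 3441)
x + 23494 = 3441 + 23494 = 26935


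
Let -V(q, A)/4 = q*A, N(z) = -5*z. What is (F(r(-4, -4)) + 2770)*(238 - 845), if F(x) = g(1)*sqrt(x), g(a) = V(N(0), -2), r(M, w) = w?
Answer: -1681390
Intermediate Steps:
V(q, A) = -4*A*q (V(q, A) = -4*q*A = -4*A*q)
g(a) = 0 (g(a) = -4*(-2)*(-5*0) = -4*(-2)*0 = 0)
F(x) = 0 (F(x) = 0*sqrt(x) = 0)
(F(r(-4, -4)) + 2770)*(238 - 845) = (0 + 2770)*(238 - 845) = 2770*(-607) = -1681390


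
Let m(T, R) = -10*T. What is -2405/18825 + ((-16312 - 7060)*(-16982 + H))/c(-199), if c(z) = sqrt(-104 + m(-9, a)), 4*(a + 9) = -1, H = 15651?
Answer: -481/3765 - 15554066*I*sqrt(14)/7 ≈ -0.12776 - 8.314e+6*I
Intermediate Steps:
a = -37/4 (a = -9 + (1/4)*(-1) = -9 - 1/4 = -37/4 ≈ -9.2500)
c(z) = I*sqrt(14) (c(z) = sqrt(-104 - 10*(-9)) = sqrt(-104 + 90) = sqrt(-14) = I*sqrt(14))
-2405/18825 + ((-16312 - 7060)*(-16982 + H))/c(-199) = -2405/18825 + ((-16312 - 7060)*(-16982 + 15651))/((I*sqrt(14))) = -2405*1/18825 + (-23372*(-1331))*(-I*sqrt(14)/14) = -481/3765 + 31108132*(-I*sqrt(14)/14) = -481/3765 - 15554066*I*sqrt(14)/7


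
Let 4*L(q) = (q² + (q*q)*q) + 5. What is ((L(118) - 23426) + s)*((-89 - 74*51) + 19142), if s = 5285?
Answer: 24208001763/4 ≈ 6.0520e+9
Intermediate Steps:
L(q) = 5/4 + q²/4 + q³/4 (L(q) = ((q² + (q*q)*q) + 5)/4 = ((q² + q²*q) + 5)/4 = ((q² + q³) + 5)/4 = (5 + q² + q³)/4 = 5/4 + q²/4 + q³/4)
((L(118) - 23426) + s)*((-89 - 74*51) + 19142) = (((5/4 + (¼)*118² + (¼)*118³) - 23426) + 5285)*((-89 - 74*51) + 19142) = (((5/4 + (¼)*13924 + (¼)*1643032) - 23426) + 5285)*((-89 - 3774) + 19142) = (((5/4 + 3481 + 410758) - 23426) + 5285)*(-3863 + 19142) = ((1656961/4 - 23426) + 5285)*15279 = (1563257/4 + 5285)*15279 = (1584397/4)*15279 = 24208001763/4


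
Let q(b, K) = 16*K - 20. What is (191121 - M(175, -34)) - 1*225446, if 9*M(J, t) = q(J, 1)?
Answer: -308921/9 ≈ -34325.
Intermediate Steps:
q(b, K) = -20 + 16*K
M(J, t) = -4/9 (M(J, t) = (-20 + 16*1)/9 = (-20 + 16)/9 = (⅑)*(-4) = -4/9)
(191121 - M(175, -34)) - 1*225446 = (191121 - 1*(-4/9)) - 1*225446 = (191121 + 4/9) - 225446 = 1720093/9 - 225446 = -308921/9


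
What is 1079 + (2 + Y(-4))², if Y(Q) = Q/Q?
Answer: 1088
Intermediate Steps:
Y(Q) = 1
1079 + (2 + Y(-4))² = 1079 + (2 + 1)² = 1079 + 3² = 1079 + 9 = 1088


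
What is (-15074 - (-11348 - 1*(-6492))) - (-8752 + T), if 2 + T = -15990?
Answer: 14526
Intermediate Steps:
T = -15992 (T = -2 - 15990 = -15992)
(-15074 - (-11348 - 1*(-6492))) - (-8752 + T) = (-15074 - (-11348 - 1*(-6492))) - (-8752 - 15992) = (-15074 - (-11348 + 6492)) - 1*(-24744) = (-15074 - 1*(-4856)) + 24744 = (-15074 + 4856) + 24744 = -10218 + 24744 = 14526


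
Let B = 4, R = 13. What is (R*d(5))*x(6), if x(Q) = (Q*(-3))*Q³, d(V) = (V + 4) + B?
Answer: -657072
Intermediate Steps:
d(V) = 8 + V (d(V) = (V + 4) + 4 = (4 + V) + 4 = 8 + V)
x(Q) = -3*Q⁴ (x(Q) = (-3*Q)*Q³ = -3*Q⁴)
(R*d(5))*x(6) = (13*(8 + 5))*(-3*6⁴) = (13*13)*(-3*1296) = 169*(-3888) = -657072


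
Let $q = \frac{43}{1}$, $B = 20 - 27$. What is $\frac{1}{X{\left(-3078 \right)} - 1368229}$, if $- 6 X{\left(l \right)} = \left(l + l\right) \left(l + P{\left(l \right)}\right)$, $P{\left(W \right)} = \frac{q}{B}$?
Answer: $- \frac{7}{31727917} \approx -2.2063 \cdot 10^{-7}$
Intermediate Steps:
$B = -7$
$q = 43$ ($q = 43 \cdot 1 = 43$)
$P{\left(W \right)} = - \frac{43}{7}$ ($P{\left(W \right)} = \frac{43}{-7} = 43 \left(- \frac{1}{7}\right) = - \frac{43}{7}$)
$X{\left(l \right)} = - \frac{l \left(- \frac{43}{7} + l\right)}{3}$ ($X{\left(l \right)} = - \frac{\left(l + l\right) \left(l - \frac{43}{7}\right)}{6} = - \frac{2 l \left(- \frac{43}{7} + l\right)}{6} = - \frac{l \left(- \frac{43}{7} + l\right)}{3}$)
$\frac{1}{X{\left(-3078 \right)} - 1368229} = \frac{1}{\frac{1}{21} \left(-3078\right) \left(43 - -21546\right) - 1368229} = \frac{1}{\frac{1}{21} \left(-3078\right) \left(43 + 21546\right) - 1368229} = \frac{1}{\frac{1}{21} \left(-3078\right) 21589 - 1368229} = \frac{1}{- \frac{22150314}{7} - 1368229} = \frac{1}{- \frac{31727917}{7}} = - \frac{7}{31727917}$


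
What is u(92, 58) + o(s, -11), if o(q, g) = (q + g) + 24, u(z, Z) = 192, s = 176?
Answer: 381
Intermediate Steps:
o(q, g) = 24 + g + q (o(q, g) = (g + q) + 24 = 24 + g + q)
u(92, 58) + o(s, -11) = 192 + (24 - 11 + 176) = 192 + 189 = 381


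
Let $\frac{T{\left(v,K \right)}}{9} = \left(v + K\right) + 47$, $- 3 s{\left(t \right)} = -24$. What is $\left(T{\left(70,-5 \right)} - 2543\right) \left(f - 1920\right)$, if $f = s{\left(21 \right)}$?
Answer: $2934920$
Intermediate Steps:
$s{\left(t \right)} = 8$ ($s{\left(t \right)} = \left(- \frac{1}{3}\right) \left(-24\right) = 8$)
$T{\left(v,K \right)} = 423 + 9 K + 9 v$ ($T{\left(v,K \right)} = 9 \left(\left(v + K\right) + 47\right) = 9 \left(\left(K + v\right) + 47\right) = 9 \left(47 + K + v\right) = 423 + 9 K + 9 v$)
$f = 8$
$\left(T{\left(70,-5 \right)} - 2543\right) \left(f - 1920\right) = \left(\left(423 + 9 \left(-5\right) + 9 \cdot 70\right) - 2543\right) \left(8 - 1920\right) = \left(\left(423 - 45 + 630\right) - 2543\right) \left(-1912\right) = \left(1008 - 2543\right) \left(-1912\right) = \left(-1535\right) \left(-1912\right) = 2934920$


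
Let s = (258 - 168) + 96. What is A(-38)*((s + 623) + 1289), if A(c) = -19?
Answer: -39862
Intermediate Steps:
s = 186 (s = 90 + 96 = 186)
A(-38)*((s + 623) + 1289) = -19*((186 + 623) + 1289) = -19*(809 + 1289) = -19*2098 = -39862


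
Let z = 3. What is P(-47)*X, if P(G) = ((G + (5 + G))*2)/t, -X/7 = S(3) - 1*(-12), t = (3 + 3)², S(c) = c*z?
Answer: 4361/6 ≈ 726.83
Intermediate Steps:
S(c) = 3*c (S(c) = c*3 = 3*c)
t = 36 (t = 6² = 36)
X = -147 (X = -7*(3*3 - 1*(-12)) = -7*(9 + 12) = -7*21 = -147)
P(G) = 5/18 + G/9 (P(G) = ((G + (5 + G))*2)/36 = ((5 + 2*G)*2)*(1/36) = (10 + 4*G)*(1/36) = 5/18 + G/9)
P(-47)*X = (5/18 + (⅑)*(-47))*(-147) = (5/18 - 47/9)*(-147) = -89/18*(-147) = 4361/6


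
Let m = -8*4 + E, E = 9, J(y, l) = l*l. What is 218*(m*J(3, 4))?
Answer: -80224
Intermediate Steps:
J(y, l) = l²
m = -23 (m = -8*4 + 9 = -32 + 9 = -23)
218*(m*J(3, 4)) = 218*(-23*4²) = 218*(-23*16) = 218*(-368) = -80224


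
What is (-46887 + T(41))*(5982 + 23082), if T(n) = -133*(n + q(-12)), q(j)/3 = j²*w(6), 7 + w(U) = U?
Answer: 148691424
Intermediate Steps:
w(U) = -7 + U
q(j) = -3*j² (q(j) = 3*(j²*(-7 + 6)) = 3*(j²*(-1)) = 3*(-j²) = -3*j²)
T(n) = 57456 - 133*n (T(n) = -133*(n - 3*(-12)²) = -133*(n - 3*144) = -133*(n - 432) = -133*(-432 + n) = 57456 - 133*n)
(-46887 + T(41))*(5982 + 23082) = (-46887 + (57456 - 133*41))*(5982 + 23082) = (-46887 + (57456 - 5453))*29064 = (-46887 + 52003)*29064 = 5116*29064 = 148691424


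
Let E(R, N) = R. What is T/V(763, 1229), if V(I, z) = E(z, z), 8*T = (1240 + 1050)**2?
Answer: 1311025/2458 ≈ 533.37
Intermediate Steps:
T = 1311025/2 (T = (1240 + 1050)**2/8 = (1/8)*2290**2 = (1/8)*5244100 = 1311025/2 ≈ 6.5551e+5)
V(I, z) = z
T/V(763, 1229) = (1311025/2)/1229 = (1311025/2)*(1/1229) = 1311025/2458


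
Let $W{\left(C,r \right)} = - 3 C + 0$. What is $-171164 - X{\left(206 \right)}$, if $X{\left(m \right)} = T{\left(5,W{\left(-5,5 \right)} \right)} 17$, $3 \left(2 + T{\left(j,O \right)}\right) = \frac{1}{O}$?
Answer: $- \frac{7700867}{45} \approx -1.7113 \cdot 10^{5}$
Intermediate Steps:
$W{\left(C,r \right)} = - 3 C$
$T{\left(j,O \right)} = -2 + \frac{1}{3 O}$
$X{\left(m \right)} = - \frac{1513}{45}$ ($X{\left(m \right)} = \left(-2 + \frac{1}{3 \left(\left(-3\right) \left(-5\right)\right)}\right) 17 = \left(-2 + \frac{1}{3 \cdot 15}\right) 17 = \left(-2 + \frac{1}{3} \cdot \frac{1}{15}\right) 17 = \left(-2 + \frac{1}{45}\right) 17 = \left(- \frac{89}{45}\right) 17 = - \frac{1513}{45}$)
$-171164 - X{\left(206 \right)} = -171164 - - \frac{1513}{45} = -171164 + \frac{1513}{45} = - \frac{7700867}{45}$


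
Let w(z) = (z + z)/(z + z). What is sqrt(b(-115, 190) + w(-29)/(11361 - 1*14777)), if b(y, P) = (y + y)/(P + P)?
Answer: 3*I*sqrt(70858942)/32452 ≈ 0.77817*I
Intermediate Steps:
w(z) = 1 (w(z) = (2*z)/((2*z)) = (2*z)*(1/(2*z)) = 1)
b(y, P) = y/P (b(y, P) = (2*y)/((2*P)) = (2*y)*(1/(2*P)) = y/P)
sqrt(b(-115, 190) + w(-29)/(11361 - 1*14777)) = sqrt(-115/190 + 1/(11361 - 1*14777)) = sqrt(-115*1/190 + 1/(11361 - 14777)) = sqrt(-23/38 + 1/(-3416)) = sqrt(-23/38 + 1*(-1/3416)) = sqrt(-23/38 - 1/3416) = sqrt(-39303/64904) = 3*I*sqrt(70858942)/32452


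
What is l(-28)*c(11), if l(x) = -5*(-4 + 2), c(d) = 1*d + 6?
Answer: 170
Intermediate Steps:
c(d) = 6 + d (c(d) = d + 6 = 6 + d)
l(x) = 10 (l(x) = -5*(-2) = 10)
l(-28)*c(11) = 10*(6 + 11) = 10*17 = 170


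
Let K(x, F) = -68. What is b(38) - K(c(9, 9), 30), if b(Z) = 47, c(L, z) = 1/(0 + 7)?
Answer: 115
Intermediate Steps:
c(L, z) = ⅐ (c(L, z) = 1/7 = ⅐)
b(38) - K(c(9, 9), 30) = 47 - 1*(-68) = 47 + 68 = 115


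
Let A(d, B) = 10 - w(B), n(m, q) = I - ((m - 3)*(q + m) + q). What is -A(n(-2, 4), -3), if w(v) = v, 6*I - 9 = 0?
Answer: -13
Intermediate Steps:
I = 3/2 (I = 3/2 + (1/6)*0 = 3/2 + 0 = 3/2 ≈ 1.5000)
n(m, q) = 3/2 - q - (-3 + m)*(m + q) (n(m, q) = 3/2 - ((m - 3)*(q + m) + q) = 3/2 - ((-3 + m)*(m + q) + q) = 3/2 - (q + (-3 + m)*(m + q)) = 3/2 + (-q - (-3 + m)*(m + q)) = 3/2 - q - (-3 + m)*(m + q))
A(d, B) = 10 - B
-A(n(-2, 4), -3) = -(10 - 1*(-3)) = -(10 + 3) = -1*13 = -13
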